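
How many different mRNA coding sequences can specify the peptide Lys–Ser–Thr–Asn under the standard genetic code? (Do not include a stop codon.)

96

Lys: 2 codons.
Ser: 6 codons.
Thr: 4 codons.
Asn: 2 codons.
2 × 6 × 4 × 2 = 96.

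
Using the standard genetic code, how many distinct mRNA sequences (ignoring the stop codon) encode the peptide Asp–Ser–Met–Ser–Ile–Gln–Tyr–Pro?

3456

Asp: 2 codons.
Ser: 6 codons.
Met: 1 codon.
Ser: 6 codons.
Ile: 3 codons.
Gln: 2 codons.
Tyr: 2 codons.
Pro: 4 codons.
2 × 6 × 1 × 6 × 3 × 2 × 2 × 4 = 3456.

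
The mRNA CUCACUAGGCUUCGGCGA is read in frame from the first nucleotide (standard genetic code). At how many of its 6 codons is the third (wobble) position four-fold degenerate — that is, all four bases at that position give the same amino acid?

5

Codon 1 CUC (Leu): third position 4-fold.
Codon 2 ACU (Thr): third position 4-fold.
Codon 3 AGG (Arg): third position 2-fold.
Codon 4 CUU (Leu): third position 4-fold.
Codon 5 CGG (Arg): third position 4-fold.
Codon 6 CGA (Arg): third position 4-fold.
Four-fold degenerate third positions: 5.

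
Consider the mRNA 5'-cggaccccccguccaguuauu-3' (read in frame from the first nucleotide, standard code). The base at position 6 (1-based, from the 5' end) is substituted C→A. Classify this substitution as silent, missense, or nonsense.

Position 6 falls in codon 2: ACC → Thr.
After the substitution the codon is ACA → Thr.
Both encode Thr, so the change is synonymous.

silent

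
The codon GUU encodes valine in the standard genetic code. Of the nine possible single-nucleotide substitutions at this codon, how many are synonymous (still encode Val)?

Position 1: none → 0 synonymous.
Position 2: none → 0 synonymous.
Position 3: GUC, GUA, GUG → 3 synonymous.
Total: 0 + 0 + 3 = 3.

3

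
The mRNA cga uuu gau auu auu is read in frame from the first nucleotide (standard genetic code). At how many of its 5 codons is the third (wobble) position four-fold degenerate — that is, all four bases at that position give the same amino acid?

1

Codon 1 CGA (Arg): third position 4-fold.
Codon 2 UUU (Phe): third position 2-fold.
Codon 3 GAU (Asp): third position 2-fold.
Codon 4 AUU (Ile): third position 3-fold.
Codon 5 AUU (Ile): third position 3-fold.
Four-fold degenerate third positions: 1.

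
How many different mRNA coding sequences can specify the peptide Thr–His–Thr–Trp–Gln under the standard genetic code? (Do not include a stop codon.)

64

Thr: 4 codons.
His: 2 codons.
Thr: 4 codons.
Trp: 1 codon.
Gln: 2 codons.
4 × 2 × 4 × 1 × 2 = 64.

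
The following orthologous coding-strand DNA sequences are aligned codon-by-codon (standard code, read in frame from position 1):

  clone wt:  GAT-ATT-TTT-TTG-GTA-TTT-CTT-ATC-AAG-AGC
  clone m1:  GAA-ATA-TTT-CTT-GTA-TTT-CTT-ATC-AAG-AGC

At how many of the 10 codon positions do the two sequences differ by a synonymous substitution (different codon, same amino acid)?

2

Codon 1: GAT Asp / GAA Glu — nonsynonymous.
Codon 2: ATT Ile / ATA Ile — synonymous.
Codon 3: TTT Phe / TTT Phe — identical.
Codon 4: TTG Leu / CTT Leu — synonymous.
Codon 5: GTA Val / GTA Val — identical.
Codon 6: TTT Phe / TTT Phe — identical.
Codon 7: CTT Leu / CTT Leu — identical.
Codon 8: ATC Ile / ATC Ile — identical.
Codon 9: AAG Lys / AAG Lys — identical.
Codon 10: AGC Ser / AGC Ser — identical.
Synonymous differences: 2.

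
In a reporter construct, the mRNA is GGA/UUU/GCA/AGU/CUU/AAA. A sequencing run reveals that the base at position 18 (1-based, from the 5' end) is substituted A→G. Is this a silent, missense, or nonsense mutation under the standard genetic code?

silent

Position 18 falls in codon 6: AAA → Lys.
After the substitution the codon is AAG → Lys.
Both encode Lys, so the change is synonymous.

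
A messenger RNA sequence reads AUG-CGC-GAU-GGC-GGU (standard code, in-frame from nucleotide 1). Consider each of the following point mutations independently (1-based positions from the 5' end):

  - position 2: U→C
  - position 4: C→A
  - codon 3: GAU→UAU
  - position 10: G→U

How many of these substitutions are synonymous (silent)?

Codon 1: AUG (Met) → ACG (Thr) — missense.
Codon 2: CGC (Arg) → AGC (Ser) — missense.
Codon 3: GAU (Asp) → UAU (Tyr) — missense.
Codon 4: GGC (Gly) → UGC (Cys) — missense.
Synonymous: 0 of 4.

0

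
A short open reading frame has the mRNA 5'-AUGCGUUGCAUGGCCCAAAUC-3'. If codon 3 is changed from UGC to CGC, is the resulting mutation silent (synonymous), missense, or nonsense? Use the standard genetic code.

missense

Position 7 falls in codon 3: UGC → Cys.
After the substitution the codon is CGC → Arg.
Cys ≠ Arg, so this is a missense mutation.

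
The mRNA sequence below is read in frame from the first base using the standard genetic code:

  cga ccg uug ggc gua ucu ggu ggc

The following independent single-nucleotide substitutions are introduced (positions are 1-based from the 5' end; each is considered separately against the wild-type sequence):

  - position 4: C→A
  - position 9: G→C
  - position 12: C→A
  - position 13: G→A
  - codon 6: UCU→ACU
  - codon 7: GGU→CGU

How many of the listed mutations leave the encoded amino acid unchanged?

1

Codon 2: CCG (Pro) → ACG (Thr) — missense.
Codon 3: UUG (Leu) → UUC (Phe) — missense.
Codon 4: GGC (Gly) → GGA (Gly) — synonymous.
Codon 5: GUA (Val) → AUA (Ile) — missense.
Codon 6: UCU (Ser) → ACU (Thr) — missense.
Codon 7: GGU (Gly) → CGU (Arg) — missense.
Synonymous: 1 of 6.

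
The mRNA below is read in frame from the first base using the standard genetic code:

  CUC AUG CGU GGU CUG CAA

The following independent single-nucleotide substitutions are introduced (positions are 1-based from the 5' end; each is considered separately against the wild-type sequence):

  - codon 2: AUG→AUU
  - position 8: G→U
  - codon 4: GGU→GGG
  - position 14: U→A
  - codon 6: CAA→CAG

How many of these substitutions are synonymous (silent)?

Codon 2: AUG (Met) → AUU (Ile) — missense.
Codon 3: CGU (Arg) → CUU (Leu) — missense.
Codon 4: GGU (Gly) → GGG (Gly) — synonymous.
Codon 5: CUG (Leu) → CAG (Gln) — missense.
Codon 6: CAA (Gln) → CAG (Gln) — synonymous.
Synonymous: 2 of 5.

2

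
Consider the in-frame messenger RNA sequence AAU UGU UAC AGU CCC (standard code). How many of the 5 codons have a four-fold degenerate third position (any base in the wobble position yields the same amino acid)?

1

Codon 1 AAU (Asn): third position 2-fold.
Codon 2 UGU (Cys): third position 2-fold.
Codon 3 UAC (Tyr): third position 2-fold.
Codon 4 AGU (Ser): third position 2-fold.
Codon 5 CCC (Pro): third position 4-fold.
Four-fold degenerate third positions: 1.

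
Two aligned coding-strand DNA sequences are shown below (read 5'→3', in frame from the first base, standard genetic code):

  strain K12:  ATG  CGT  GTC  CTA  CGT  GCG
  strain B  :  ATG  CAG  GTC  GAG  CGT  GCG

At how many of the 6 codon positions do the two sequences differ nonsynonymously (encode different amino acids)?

Codon 1: ATG Met / ATG Met — identical.
Codon 2: CGT Arg / CAG Gln — nonsynonymous.
Codon 3: GTC Val / GTC Val — identical.
Codon 4: CTA Leu / GAG Glu — nonsynonymous.
Codon 5: CGT Arg / CGT Arg — identical.
Codon 6: GCG Ala / GCG Ala — identical.
Nonsynonymous differences: 2.

2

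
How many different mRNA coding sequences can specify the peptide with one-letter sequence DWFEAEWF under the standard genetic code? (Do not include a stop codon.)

Asp: 2 codons.
Trp: 1 codon.
Phe: 2 codons.
Glu: 2 codons.
Ala: 4 codons.
Glu: 2 codons.
Trp: 1 codon.
Phe: 2 codons.
2 × 1 × 2 × 2 × 4 × 2 × 1 × 2 = 128.

128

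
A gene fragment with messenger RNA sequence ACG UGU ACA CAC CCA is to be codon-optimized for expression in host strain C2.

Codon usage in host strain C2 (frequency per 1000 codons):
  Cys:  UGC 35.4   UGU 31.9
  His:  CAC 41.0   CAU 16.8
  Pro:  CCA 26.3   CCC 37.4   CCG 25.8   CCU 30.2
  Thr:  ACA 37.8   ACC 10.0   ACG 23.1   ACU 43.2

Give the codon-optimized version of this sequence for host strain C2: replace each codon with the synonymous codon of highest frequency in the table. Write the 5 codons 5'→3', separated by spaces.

ACU UGC ACU CAC CCC

Codon 1 (Thr): best is ACU at 43.2.
Codon 2 (Cys): best is UGC at 35.4.
Codon 3 (Thr): best is ACU at 43.2.
Codon 4 (His): best is CAC at 41.0.
Codon 5 (Pro): best is CCC at 37.4.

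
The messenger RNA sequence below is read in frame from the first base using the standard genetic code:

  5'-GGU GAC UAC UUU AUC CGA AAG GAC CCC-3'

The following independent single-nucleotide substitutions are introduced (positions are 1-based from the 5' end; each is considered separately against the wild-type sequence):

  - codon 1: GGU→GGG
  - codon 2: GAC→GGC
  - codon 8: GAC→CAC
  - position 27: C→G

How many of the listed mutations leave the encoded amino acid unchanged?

Codon 1: GGU (Gly) → GGG (Gly) — synonymous.
Codon 2: GAC (Asp) → GGC (Gly) — missense.
Codon 8: GAC (Asp) → CAC (His) — missense.
Codon 9: CCC (Pro) → CCG (Pro) — synonymous.
Synonymous: 2 of 4.

2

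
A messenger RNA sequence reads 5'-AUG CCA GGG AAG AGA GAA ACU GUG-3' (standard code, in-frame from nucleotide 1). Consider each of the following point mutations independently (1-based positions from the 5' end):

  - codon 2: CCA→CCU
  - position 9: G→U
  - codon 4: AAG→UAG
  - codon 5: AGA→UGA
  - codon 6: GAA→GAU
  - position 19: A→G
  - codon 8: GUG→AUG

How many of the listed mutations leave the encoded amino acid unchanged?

Codon 2: CCA (Pro) → CCU (Pro) — synonymous.
Codon 3: GGG (Gly) → GGU (Gly) — synonymous.
Codon 4: AAG (Lys) → UAG (Stop) — nonsense.
Codon 5: AGA (Arg) → UGA (Stop) — nonsense.
Codon 6: GAA (Glu) → GAU (Asp) — missense.
Codon 7: ACU (Thr) → GCU (Ala) — missense.
Codon 8: GUG (Val) → AUG (Met) — missense.
Synonymous: 2 of 7.

2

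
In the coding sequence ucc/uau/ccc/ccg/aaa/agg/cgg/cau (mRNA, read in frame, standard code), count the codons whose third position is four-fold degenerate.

4

Codon 1 UCC (Ser): third position 4-fold.
Codon 2 UAU (Tyr): third position 2-fold.
Codon 3 CCC (Pro): third position 4-fold.
Codon 4 CCG (Pro): third position 4-fold.
Codon 5 AAA (Lys): third position 2-fold.
Codon 6 AGG (Arg): third position 2-fold.
Codon 7 CGG (Arg): third position 4-fold.
Codon 8 CAU (His): third position 2-fold.
Four-fold degenerate third positions: 4.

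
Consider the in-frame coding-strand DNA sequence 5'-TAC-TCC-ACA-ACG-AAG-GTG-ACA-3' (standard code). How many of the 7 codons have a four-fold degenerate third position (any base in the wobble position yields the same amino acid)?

Codon 1 TAC (Tyr): third position 2-fold.
Codon 2 TCC (Ser): third position 4-fold.
Codon 3 ACA (Thr): third position 4-fold.
Codon 4 ACG (Thr): third position 4-fold.
Codon 5 AAG (Lys): third position 2-fold.
Codon 6 GTG (Val): third position 4-fold.
Codon 7 ACA (Thr): third position 4-fold.
Four-fold degenerate third positions: 5.

5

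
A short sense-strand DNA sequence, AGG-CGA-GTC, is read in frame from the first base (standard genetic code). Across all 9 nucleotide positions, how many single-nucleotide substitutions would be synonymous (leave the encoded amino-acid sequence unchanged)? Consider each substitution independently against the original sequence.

9

Codon 1 (AGG, Arg): 2 synonymous substitutions.
Codon 2 (CGA, Arg): 4 synonymous substitutions.
Codon 3 (GTC, Val): 3 synonymous substitutions.
Total: 2 + 4 + 3 = 9.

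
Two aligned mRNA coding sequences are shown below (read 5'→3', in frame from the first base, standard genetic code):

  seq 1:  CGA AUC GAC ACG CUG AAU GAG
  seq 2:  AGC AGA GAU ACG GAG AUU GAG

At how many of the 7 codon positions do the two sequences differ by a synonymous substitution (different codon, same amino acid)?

1

Codon 1: CGA Arg / AGC Ser — nonsynonymous.
Codon 2: AUC Ile / AGA Arg — nonsynonymous.
Codon 3: GAC Asp / GAU Asp — synonymous.
Codon 4: ACG Thr / ACG Thr — identical.
Codon 5: CUG Leu / GAG Glu — nonsynonymous.
Codon 6: AAU Asn / AUU Ile — nonsynonymous.
Codon 7: GAG Glu / GAG Glu — identical.
Synonymous differences: 1.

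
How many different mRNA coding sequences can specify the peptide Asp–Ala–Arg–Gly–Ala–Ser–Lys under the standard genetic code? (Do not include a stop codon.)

Asp: 2 codons.
Ala: 4 codons.
Arg: 6 codons.
Gly: 4 codons.
Ala: 4 codons.
Ser: 6 codons.
Lys: 2 codons.
2 × 4 × 6 × 4 × 4 × 6 × 2 = 9216.

9216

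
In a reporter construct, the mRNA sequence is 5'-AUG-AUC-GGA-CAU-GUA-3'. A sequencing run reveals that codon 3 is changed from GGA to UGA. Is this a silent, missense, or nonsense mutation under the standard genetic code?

Position 7 falls in codon 3: GGA → Gly.
After the substitution the codon is UGA → Stop.
The new codon is a stop codon, so this is a nonsense mutation.

nonsense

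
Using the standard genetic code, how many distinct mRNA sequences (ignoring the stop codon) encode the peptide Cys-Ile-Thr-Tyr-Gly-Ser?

Cys: 2 codons.
Ile: 3 codons.
Thr: 4 codons.
Tyr: 2 codons.
Gly: 4 codons.
Ser: 6 codons.
2 × 3 × 4 × 2 × 4 × 6 = 1152.

1152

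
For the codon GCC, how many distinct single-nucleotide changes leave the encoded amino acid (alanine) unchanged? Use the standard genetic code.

3

Position 1: none → 0 synonymous.
Position 2: none → 0 synonymous.
Position 3: GCU, GCA, GCG → 3 synonymous.
Total: 0 + 0 + 3 = 3.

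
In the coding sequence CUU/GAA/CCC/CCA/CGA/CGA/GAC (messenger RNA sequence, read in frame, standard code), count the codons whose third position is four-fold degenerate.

Codon 1 CUU (Leu): third position 4-fold.
Codon 2 GAA (Glu): third position 2-fold.
Codon 3 CCC (Pro): third position 4-fold.
Codon 4 CCA (Pro): third position 4-fold.
Codon 5 CGA (Arg): third position 4-fold.
Codon 6 CGA (Arg): third position 4-fold.
Codon 7 GAC (Asp): third position 2-fold.
Four-fold degenerate third positions: 5.

5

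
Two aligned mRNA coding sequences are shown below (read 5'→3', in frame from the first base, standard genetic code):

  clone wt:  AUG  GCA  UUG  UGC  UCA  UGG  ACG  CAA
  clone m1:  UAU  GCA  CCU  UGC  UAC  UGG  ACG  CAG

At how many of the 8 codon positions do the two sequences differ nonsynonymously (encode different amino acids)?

3

Codon 1: AUG Met / UAU Tyr — nonsynonymous.
Codon 2: GCA Ala / GCA Ala — identical.
Codon 3: UUG Leu / CCU Pro — nonsynonymous.
Codon 4: UGC Cys / UGC Cys — identical.
Codon 5: UCA Ser / UAC Tyr — nonsynonymous.
Codon 6: UGG Trp / UGG Trp — identical.
Codon 7: ACG Thr / ACG Thr — identical.
Codon 8: CAA Gln / CAG Gln — synonymous.
Nonsynonymous differences: 3.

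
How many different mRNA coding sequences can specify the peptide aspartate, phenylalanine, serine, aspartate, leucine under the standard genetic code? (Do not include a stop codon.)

Asp: 2 codons.
Phe: 2 codons.
Ser: 6 codons.
Asp: 2 codons.
Leu: 6 codons.
2 × 2 × 6 × 2 × 6 = 288.

288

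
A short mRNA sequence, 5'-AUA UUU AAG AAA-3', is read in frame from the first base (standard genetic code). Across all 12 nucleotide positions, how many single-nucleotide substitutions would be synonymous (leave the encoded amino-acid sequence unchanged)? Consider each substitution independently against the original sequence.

5

Codon 1 (AUA, Ile): 2 synonymous substitutions.
Codon 2 (UUU, Phe): 1 synonymous substitution.
Codon 3 (AAG, Lys): 1 synonymous substitution.
Codon 4 (AAA, Lys): 1 synonymous substitution.
Total: 2 + 1 + 1 + 1 = 5.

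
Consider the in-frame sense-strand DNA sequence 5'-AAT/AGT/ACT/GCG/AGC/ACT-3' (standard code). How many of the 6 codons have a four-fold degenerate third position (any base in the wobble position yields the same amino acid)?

3

Codon 1 AAT (Asn): third position 2-fold.
Codon 2 AGT (Ser): third position 2-fold.
Codon 3 ACT (Thr): third position 4-fold.
Codon 4 GCG (Ala): third position 4-fold.
Codon 5 AGC (Ser): third position 2-fold.
Codon 6 ACT (Thr): third position 4-fold.
Four-fold degenerate third positions: 3.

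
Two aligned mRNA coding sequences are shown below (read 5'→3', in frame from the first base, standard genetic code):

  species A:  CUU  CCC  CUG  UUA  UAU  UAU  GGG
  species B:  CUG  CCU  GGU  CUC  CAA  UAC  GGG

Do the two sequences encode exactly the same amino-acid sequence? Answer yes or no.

Codon 1: CUU Leu / CUG Leu — synonymous.
Codon 2: CCC Pro / CCU Pro — synonymous.
Codon 3: CUG Leu / GGU Gly — nonsynonymous.
Codon 4: UUA Leu / CUC Leu — synonymous.
Codon 5: UAU Tyr / CAA Gln — nonsynonymous.
Codon 6: UAU Tyr / UAC Tyr — synonymous.
Codon 7: GGG Gly / GGG Gly — identical.
Nonsynonymous differences: 2 → different protein.

no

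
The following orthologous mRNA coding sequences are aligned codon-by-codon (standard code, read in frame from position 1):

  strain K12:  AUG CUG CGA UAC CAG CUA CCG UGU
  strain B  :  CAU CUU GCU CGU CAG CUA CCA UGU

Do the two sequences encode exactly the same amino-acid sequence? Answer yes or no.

Codon 1: AUG Met / CAU His — nonsynonymous.
Codon 2: CUG Leu / CUU Leu — synonymous.
Codon 3: CGA Arg / GCU Ala — nonsynonymous.
Codon 4: UAC Tyr / CGU Arg — nonsynonymous.
Codon 5: CAG Gln / CAG Gln — identical.
Codon 6: CUA Leu / CUA Leu — identical.
Codon 7: CCG Pro / CCA Pro — synonymous.
Codon 8: UGU Cys / UGU Cys — identical.
Nonsynonymous differences: 3 → different protein.

no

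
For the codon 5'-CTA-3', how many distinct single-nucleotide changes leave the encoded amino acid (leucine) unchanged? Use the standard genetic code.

Position 1: TTA → 1 synonymous.
Position 2: none → 0 synonymous.
Position 3: CTT, CTC, CTG → 3 synonymous.
Total: 1 + 0 + 3 = 4.

4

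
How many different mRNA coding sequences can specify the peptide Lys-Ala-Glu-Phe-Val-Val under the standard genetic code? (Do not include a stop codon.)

Lys: 2 codons.
Ala: 4 codons.
Glu: 2 codons.
Phe: 2 codons.
Val: 4 codons.
Val: 4 codons.
2 × 4 × 2 × 2 × 4 × 4 = 512.

512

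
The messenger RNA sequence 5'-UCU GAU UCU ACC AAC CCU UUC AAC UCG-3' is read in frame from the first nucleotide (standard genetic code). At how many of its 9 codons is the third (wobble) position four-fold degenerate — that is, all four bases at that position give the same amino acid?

5

Codon 1 UCU (Ser): third position 4-fold.
Codon 2 GAU (Asp): third position 2-fold.
Codon 3 UCU (Ser): third position 4-fold.
Codon 4 ACC (Thr): third position 4-fold.
Codon 5 AAC (Asn): third position 2-fold.
Codon 6 CCU (Pro): third position 4-fold.
Codon 7 UUC (Phe): third position 2-fold.
Codon 8 AAC (Asn): third position 2-fold.
Codon 9 UCG (Ser): third position 4-fold.
Four-fold degenerate third positions: 5.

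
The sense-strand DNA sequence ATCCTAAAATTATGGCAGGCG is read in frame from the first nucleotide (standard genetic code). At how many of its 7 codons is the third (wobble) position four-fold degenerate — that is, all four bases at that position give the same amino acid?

Codon 1 ATC (Ile): third position 3-fold.
Codon 2 CTA (Leu): third position 4-fold.
Codon 3 AAA (Lys): third position 2-fold.
Codon 4 TTA (Leu): third position 2-fold.
Codon 5 TGG (Trp): third position 1-fold.
Codon 6 CAG (Gln): third position 2-fold.
Codon 7 GCG (Ala): third position 4-fold.
Four-fold degenerate third positions: 2.

2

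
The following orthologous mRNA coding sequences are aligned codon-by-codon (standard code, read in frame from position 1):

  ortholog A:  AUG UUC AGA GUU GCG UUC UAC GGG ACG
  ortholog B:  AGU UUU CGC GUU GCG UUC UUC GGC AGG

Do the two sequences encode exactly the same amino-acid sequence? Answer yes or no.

Codon 1: AUG Met / AGU Ser — nonsynonymous.
Codon 2: UUC Phe / UUU Phe — synonymous.
Codon 3: AGA Arg / CGC Arg — synonymous.
Codon 4: GUU Val / GUU Val — identical.
Codon 5: GCG Ala / GCG Ala — identical.
Codon 6: UUC Phe / UUC Phe — identical.
Codon 7: UAC Tyr / UUC Phe — nonsynonymous.
Codon 8: GGG Gly / GGC Gly — synonymous.
Codon 9: ACG Thr / AGG Arg — nonsynonymous.
Nonsynonymous differences: 3 → different protein.

no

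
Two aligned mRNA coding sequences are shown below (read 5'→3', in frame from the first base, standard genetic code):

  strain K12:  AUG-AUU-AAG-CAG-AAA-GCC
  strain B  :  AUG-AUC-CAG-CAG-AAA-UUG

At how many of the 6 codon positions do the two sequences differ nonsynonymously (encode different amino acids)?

Codon 1: AUG Met / AUG Met — identical.
Codon 2: AUU Ile / AUC Ile — synonymous.
Codon 3: AAG Lys / CAG Gln — nonsynonymous.
Codon 4: CAG Gln / CAG Gln — identical.
Codon 5: AAA Lys / AAA Lys — identical.
Codon 6: GCC Ala / UUG Leu — nonsynonymous.
Nonsynonymous differences: 2.

2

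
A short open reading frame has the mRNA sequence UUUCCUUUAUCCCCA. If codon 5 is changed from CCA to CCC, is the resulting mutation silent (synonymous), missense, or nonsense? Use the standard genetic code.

silent

Position 15 falls in codon 5: CCA → Pro.
After the substitution the codon is CCC → Pro.
Both encode Pro, so the change is synonymous.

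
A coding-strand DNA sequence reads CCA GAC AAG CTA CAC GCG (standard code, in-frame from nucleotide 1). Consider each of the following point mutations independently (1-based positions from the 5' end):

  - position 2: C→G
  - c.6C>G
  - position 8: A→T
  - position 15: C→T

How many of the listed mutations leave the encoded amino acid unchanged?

1

Codon 1: CCA (Pro) → CGA (Arg) — missense.
Codon 2: GAC (Asp) → GAG (Glu) — missense.
Codon 3: AAG (Lys) → ATG (Met) — missense.
Codon 5: CAC (His) → CAT (His) — synonymous.
Synonymous: 1 of 4.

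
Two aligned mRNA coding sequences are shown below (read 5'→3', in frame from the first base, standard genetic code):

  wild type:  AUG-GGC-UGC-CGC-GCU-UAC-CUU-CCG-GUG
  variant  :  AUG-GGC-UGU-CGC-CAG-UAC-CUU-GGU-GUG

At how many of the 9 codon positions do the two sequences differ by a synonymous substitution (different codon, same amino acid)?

1

Codon 1: AUG Met / AUG Met — identical.
Codon 2: GGC Gly / GGC Gly — identical.
Codon 3: UGC Cys / UGU Cys — synonymous.
Codon 4: CGC Arg / CGC Arg — identical.
Codon 5: GCU Ala / CAG Gln — nonsynonymous.
Codon 6: UAC Tyr / UAC Tyr — identical.
Codon 7: CUU Leu / CUU Leu — identical.
Codon 8: CCG Pro / GGU Gly — nonsynonymous.
Codon 9: GUG Val / GUG Val — identical.
Synonymous differences: 1.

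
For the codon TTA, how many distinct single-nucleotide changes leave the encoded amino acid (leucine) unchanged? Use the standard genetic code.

Position 1: CTA → 1 synonymous.
Position 2: none → 0 synonymous.
Position 3: TTG → 1 synonymous.
Total: 1 + 0 + 1 = 2.

2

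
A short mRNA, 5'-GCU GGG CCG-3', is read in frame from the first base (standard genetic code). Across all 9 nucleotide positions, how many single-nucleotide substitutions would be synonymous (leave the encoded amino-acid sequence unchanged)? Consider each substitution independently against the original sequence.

9

Codon 1 (GCU, Ala): 3 synonymous substitutions.
Codon 2 (GGG, Gly): 3 synonymous substitutions.
Codon 3 (CCG, Pro): 3 synonymous substitutions.
Total: 3 + 3 + 3 = 9.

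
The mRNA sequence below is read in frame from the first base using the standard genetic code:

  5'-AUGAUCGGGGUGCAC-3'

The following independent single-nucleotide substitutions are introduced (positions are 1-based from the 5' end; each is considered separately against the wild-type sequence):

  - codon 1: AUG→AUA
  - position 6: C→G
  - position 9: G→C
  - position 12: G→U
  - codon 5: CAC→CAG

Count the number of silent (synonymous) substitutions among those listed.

Codon 1: AUG (Met) → AUA (Ile) — missense.
Codon 2: AUC (Ile) → AUG (Met) — missense.
Codon 3: GGG (Gly) → GGC (Gly) — synonymous.
Codon 4: GUG (Val) → GUU (Val) — synonymous.
Codon 5: CAC (His) → CAG (Gln) — missense.
Synonymous: 2 of 5.

2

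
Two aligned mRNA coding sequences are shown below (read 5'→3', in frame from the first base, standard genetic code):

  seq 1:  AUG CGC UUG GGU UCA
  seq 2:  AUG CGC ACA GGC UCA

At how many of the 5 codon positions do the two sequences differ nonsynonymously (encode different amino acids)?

1

Codon 1: AUG Met / AUG Met — identical.
Codon 2: CGC Arg / CGC Arg — identical.
Codon 3: UUG Leu / ACA Thr — nonsynonymous.
Codon 4: GGU Gly / GGC Gly — synonymous.
Codon 5: UCA Ser / UCA Ser — identical.
Nonsynonymous differences: 1.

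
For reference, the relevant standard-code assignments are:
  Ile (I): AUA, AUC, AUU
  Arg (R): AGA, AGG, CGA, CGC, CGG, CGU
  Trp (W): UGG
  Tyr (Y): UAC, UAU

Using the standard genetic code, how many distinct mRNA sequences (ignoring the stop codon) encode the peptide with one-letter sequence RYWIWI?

108

Arg: 6 codons.
Tyr: 2 codons.
Trp: 1 codon.
Ile: 3 codons.
Trp: 1 codon.
Ile: 3 codons.
6 × 2 × 1 × 3 × 1 × 3 = 108.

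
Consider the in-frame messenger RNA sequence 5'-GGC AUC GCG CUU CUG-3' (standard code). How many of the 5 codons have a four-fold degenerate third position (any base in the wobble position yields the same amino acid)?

4

Codon 1 GGC (Gly): third position 4-fold.
Codon 2 AUC (Ile): third position 3-fold.
Codon 3 GCG (Ala): third position 4-fold.
Codon 4 CUU (Leu): third position 4-fold.
Codon 5 CUG (Leu): third position 4-fold.
Four-fold degenerate third positions: 4.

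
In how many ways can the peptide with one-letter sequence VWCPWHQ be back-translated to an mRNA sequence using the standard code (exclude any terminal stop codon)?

128

Val: 4 codons.
Trp: 1 codon.
Cys: 2 codons.
Pro: 4 codons.
Trp: 1 codon.
His: 2 codons.
Gln: 2 codons.
4 × 1 × 2 × 4 × 1 × 2 × 2 = 128.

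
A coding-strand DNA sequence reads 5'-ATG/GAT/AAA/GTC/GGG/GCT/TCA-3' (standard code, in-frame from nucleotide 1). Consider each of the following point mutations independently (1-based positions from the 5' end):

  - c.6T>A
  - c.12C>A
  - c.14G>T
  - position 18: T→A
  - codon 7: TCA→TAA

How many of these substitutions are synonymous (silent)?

Codon 2: GAT (Asp) → GAA (Glu) — missense.
Codon 4: GTC (Val) → GTA (Val) — synonymous.
Codon 5: GGG (Gly) → GTG (Val) — missense.
Codon 6: GCT (Ala) → GCA (Ala) — synonymous.
Codon 7: TCA (Ser) → TAA (Stop) — nonsense.
Synonymous: 2 of 5.

2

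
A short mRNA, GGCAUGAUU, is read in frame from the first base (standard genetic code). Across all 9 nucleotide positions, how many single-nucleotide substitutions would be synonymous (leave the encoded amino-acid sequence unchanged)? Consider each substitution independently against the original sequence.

5

Codon 1 (GGC, Gly): 3 synonymous substitutions.
Codon 2 (AUG, Met): 0 synonymous substitutions.
Codon 3 (AUU, Ile): 2 synonymous substitutions.
Total: 3 + 0 + 2 = 5.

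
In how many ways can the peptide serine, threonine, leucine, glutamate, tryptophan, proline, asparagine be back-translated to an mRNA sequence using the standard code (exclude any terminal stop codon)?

Ser: 6 codons.
Thr: 4 codons.
Leu: 6 codons.
Glu: 2 codons.
Trp: 1 codon.
Pro: 4 codons.
Asn: 2 codons.
6 × 4 × 6 × 2 × 1 × 4 × 2 = 2304.

2304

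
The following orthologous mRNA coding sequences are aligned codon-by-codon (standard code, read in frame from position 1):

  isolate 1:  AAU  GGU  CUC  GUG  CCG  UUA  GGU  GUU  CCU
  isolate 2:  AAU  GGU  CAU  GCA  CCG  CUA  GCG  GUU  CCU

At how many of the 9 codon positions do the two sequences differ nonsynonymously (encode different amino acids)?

Codon 1: AAU Asn / AAU Asn — identical.
Codon 2: GGU Gly / GGU Gly — identical.
Codon 3: CUC Leu / CAU His — nonsynonymous.
Codon 4: GUG Val / GCA Ala — nonsynonymous.
Codon 5: CCG Pro / CCG Pro — identical.
Codon 6: UUA Leu / CUA Leu — synonymous.
Codon 7: GGU Gly / GCG Ala — nonsynonymous.
Codon 8: GUU Val / GUU Val — identical.
Codon 9: CCU Pro / CCU Pro — identical.
Nonsynonymous differences: 3.

3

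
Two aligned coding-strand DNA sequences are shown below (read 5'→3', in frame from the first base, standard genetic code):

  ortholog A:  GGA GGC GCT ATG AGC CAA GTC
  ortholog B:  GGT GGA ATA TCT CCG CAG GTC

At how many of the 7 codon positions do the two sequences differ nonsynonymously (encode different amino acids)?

Codon 1: GGA Gly / GGT Gly — synonymous.
Codon 2: GGC Gly / GGA Gly — synonymous.
Codon 3: GCT Ala / ATA Ile — nonsynonymous.
Codon 4: ATG Met / TCT Ser — nonsynonymous.
Codon 5: AGC Ser / CCG Pro — nonsynonymous.
Codon 6: CAA Gln / CAG Gln — synonymous.
Codon 7: GTC Val / GTC Val — identical.
Nonsynonymous differences: 3.

3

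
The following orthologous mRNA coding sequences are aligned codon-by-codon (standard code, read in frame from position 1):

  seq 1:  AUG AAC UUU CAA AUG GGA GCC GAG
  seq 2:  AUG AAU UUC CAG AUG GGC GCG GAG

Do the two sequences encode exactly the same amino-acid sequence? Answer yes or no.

yes

Codon 1: AUG Met / AUG Met — identical.
Codon 2: AAC Asn / AAU Asn — synonymous.
Codon 3: UUU Phe / UUC Phe — synonymous.
Codon 4: CAA Gln / CAG Gln — synonymous.
Codon 5: AUG Met / AUG Met — identical.
Codon 6: GGA Gly / GGC Gly — synonymous.
Codon 7: GCC Ala / GCG Ala — synonymous.
Codon 8: GAG Glu / GAG Glu — identical.
Nonsynonymous differences: 0 → same protein.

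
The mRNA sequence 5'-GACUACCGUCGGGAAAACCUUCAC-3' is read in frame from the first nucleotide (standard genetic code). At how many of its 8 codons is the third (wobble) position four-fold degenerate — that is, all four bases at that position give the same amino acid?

3

Codon 1 GAC (Asp): third position 2-fold.
Codon 2 UAC (Tyr): third position 2-fold.
Codon 3 CGU (Arg): third position 4-fold.
Codon 4 CGG (Arg): third position 4-fold.
Codon 5 GAA (Glu): third position 2-fold.
Codon 6 AAC (Asn): third position 2-fold.
Codon 7 CUU (Leu): third position 4-fold.
Codon 8 CAC (His): third position 2-fold.
Four-fold degenerate third positions: 3.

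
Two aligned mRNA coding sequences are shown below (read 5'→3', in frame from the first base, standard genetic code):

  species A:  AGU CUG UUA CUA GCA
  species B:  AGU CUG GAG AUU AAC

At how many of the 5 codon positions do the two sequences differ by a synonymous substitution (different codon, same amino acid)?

Codon 1: AGU Ser / AGU Ser — identical.
Codon 2: CUG Leu / CUG Leu — identical.
Codon 3: UUA Leu / GAG Glu — nonsynonymous.
Codon 4: CUA Leu / AUU Ile — nonsynonymous.
Codon 5: GCA Ala / AAC Asn — nonsynonymous.
Synonymous differences: 0.

0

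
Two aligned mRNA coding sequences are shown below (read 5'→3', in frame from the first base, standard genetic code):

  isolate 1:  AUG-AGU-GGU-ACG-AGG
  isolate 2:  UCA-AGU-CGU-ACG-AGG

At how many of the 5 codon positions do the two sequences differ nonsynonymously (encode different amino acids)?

2

Codon 1: AUG Met / UCA Ser — nonsynonymous.
Codon 2: AGU Ser / AGU Ser — identical.
Codon 3: GGU Gly / CGU Arg — nonsynonymous.
Codon 4: ACG Thr / ACG Thr — identical.
Codon 5: AGG Arg / AGG Arg — identical.
Nonsynonymous differences: 2.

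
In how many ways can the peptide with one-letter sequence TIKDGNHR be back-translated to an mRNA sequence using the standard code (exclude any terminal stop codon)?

4608

Thr: 4 codons.
Ile: 3 codons.
Lys: 2 codons.
Asp: 2 codons.
Gly: 4 codons.
Asn: 2 codons.
His: 2 codons.
Arg: 6 codons.
4 × 3 × 2 × 2 × 4 × 2 × 2 × 6 = 4608.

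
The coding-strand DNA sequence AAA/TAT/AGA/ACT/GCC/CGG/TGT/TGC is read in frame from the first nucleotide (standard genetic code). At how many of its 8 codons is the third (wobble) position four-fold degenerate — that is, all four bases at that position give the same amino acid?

3

Codon 1 AAA (Lys): third position 2-fold.
Codon 2 TAT (Tyr): third position 2-fold.
Codon 3 AGA (Arg): third position 2-fold.
Codon 4 ACT (Thr): third position 4-fold.
Codon 5 GCC (Ala): third position 4-fold.
Codon 6 CGG (Arg): third position 4-fold.
Codon 7 TGT (Cys): third position 2-fold.
Codon 8 TGC (Cys): third position 2-fold.
Four-fold degenerate third positions: 3.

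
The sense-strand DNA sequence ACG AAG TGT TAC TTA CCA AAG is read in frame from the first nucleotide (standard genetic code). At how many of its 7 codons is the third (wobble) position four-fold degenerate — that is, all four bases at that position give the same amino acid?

Codon 1 ACG (Thr): third position 4-fold.
Codon 2 AAG (Lys): third position 2-fold.
Codon 3 TGT (Cys): third position 2-fold.
Codon 4 TAC (Tyr): third position 2-fold.
Codon 5 TTA (Leu): third position 2-fold.
Codon 6 CCA (Pro): third position 4-fold.
Codon 7 AAG (Lys): third position 2-fold.
Four-fold degenerate third positions: 2.

2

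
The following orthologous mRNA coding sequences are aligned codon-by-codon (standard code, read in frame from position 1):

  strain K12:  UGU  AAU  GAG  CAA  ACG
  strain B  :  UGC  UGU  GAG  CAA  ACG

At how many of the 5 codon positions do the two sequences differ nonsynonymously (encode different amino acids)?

Codon 1: UGU Cys / UGC Cys — synonymous.
Codon 2: AAU Asn / UGU Cys — nonsynonymous.
Codon 3: GAG Glu / GAG Glu — identical.
Codon 4: CAA Gln / CAA Gln — identical.
Codon 5: ACG Thr / ACG Thr — identical.
Nonsynonymous differences: 1.

1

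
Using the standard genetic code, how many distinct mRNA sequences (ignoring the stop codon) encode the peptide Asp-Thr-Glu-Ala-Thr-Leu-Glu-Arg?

Asp: 2 codons.
Thr: 4 codons.
Glu: 2 codons.
Ala: 4 codons.
Thr: 4 codons.
Leu: 6 codons.
Glu: 2 codons.
Arg: 6 codons.
2 × 4 × 2 × 4 × 4 × 6 × 2 × 6 = 18432.

18432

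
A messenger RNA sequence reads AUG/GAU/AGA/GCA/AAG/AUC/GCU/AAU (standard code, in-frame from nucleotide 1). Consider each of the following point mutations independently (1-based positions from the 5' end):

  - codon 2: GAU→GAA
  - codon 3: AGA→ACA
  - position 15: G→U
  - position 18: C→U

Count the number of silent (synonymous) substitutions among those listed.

1

Codon 2: GAU (Asp) → GAA (Glu) — missense.
Codon 3: AGA (Arg) → ACA (Thr) — missense.
Codon 5: AAG (Lys) → AAU (Asn) — missense.
Codon 6: AUC (Ile) → AUU (Ile) — synonymous.
Synonymous: 1 of 4.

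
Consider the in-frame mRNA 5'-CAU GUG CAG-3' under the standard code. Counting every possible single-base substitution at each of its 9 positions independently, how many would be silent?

5

Codon 1 (CAU, His): 1 synonymous substitution.
Codon 2 (GUG, Val): 3 synonymous substitutions.
Codon 3 (CAG, Gln): 1 synonymous substitution.
Total: 1 + 3 + 1 = 5.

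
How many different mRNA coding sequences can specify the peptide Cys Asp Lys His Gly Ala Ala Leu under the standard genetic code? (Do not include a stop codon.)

Cys: 2 codons.
Asp: 2 codons.
Lys: 2 codons.
His: 2 codons.
Gly: 4 codons.
Ala: 4 codons.
Ala: 4 codons.
Leu: 6 codons.
2 × 2 × 2 × 2 × 4 × 4 × 4 × 6 = 6144.

6144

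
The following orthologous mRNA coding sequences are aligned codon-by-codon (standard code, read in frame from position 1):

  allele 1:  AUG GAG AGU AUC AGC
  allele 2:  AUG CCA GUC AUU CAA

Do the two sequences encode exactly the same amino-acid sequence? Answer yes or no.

no

Codon 1: AUG Met / AUG Met — identical.
Codon 2: GAG Glu / CCA Pro — nonsynonymous.
Codon 3: AGU Ser / GUC Val — nonsynonymous.
Codon 4: AUC Ile / AUU Ile — synonymous.
Codon 5: AGC Ser / CAA Gln — nonsynonymous.
Nonsynonymous differences: 3 → different protein.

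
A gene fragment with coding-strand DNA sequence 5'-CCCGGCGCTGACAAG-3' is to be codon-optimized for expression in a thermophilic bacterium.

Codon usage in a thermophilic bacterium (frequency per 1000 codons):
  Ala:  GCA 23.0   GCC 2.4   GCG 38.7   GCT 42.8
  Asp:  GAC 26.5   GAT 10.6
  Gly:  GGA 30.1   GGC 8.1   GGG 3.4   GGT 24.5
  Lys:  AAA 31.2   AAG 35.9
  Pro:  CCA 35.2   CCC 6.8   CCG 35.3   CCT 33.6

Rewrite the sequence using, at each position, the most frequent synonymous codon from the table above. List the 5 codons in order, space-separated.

CCG GGA GCT GAC AAG

Codon 1 (Pro): best is CCG at 35.3.
Codon 2 (Gly): best is GGA at 30.1.
Codon 3 (Ala): best is GCT at 42.8.
Codon 4 (Asp): best is GAC at 26.5.
Codon 5 (Lys): best is AAG at 35.9.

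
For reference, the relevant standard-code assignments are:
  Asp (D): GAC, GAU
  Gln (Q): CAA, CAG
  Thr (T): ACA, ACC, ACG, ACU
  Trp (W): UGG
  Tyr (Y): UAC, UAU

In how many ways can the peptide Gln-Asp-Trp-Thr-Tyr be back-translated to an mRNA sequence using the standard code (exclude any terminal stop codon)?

Gln: 2 codons.
Asp: 2 codons.
Trp: 1 codon.
Thr: 4 codons.
Tyr: 2 codons.
2 × 2 × 1 × 4 × 2 = 32.

32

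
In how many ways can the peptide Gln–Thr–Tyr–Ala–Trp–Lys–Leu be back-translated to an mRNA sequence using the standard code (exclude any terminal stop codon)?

Gln: 2 codons.
Thr: 4 codons.
Tyr: 2 codons.
Ala: 4 codons.
Trp: 1 codon.
Lys: 2 codons.
Leu: 6 codons.
2 × 4 × 2 × 4 × 1 × 2 × 6 = 768.

768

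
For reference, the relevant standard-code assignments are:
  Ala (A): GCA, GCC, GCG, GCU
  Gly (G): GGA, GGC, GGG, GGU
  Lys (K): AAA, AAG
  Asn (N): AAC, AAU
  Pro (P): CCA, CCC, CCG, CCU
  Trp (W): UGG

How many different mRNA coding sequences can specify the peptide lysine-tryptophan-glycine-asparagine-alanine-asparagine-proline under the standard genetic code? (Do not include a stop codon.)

512

Lys: 2 codons.
Trp: 1 codon.
Gly: 4 codons.
Asn: 2 codons.
Ala: 4 codons.
Asn: 2 codons.
Pro: 4 codons.
2 × 1 × 4 × 2 × 4 × 2 × 4 = 512.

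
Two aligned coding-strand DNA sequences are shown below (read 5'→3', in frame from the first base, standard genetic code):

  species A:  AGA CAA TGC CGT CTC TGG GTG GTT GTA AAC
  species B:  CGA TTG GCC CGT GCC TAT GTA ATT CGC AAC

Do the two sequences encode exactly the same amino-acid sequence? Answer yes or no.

no

Codon 1: AGA Arg / CGA Arg — synonymous.
Codon 2: CAA Gln / TTG Leu — nonsynonymous.
Codon 3: TGC Cys / GCC Ala — nonsynonymous.
Codon 4: CGT Arg / CGT Arg — identical.
Codon 5: CTC Leu / GCC Ala — nonsynonymous.
Codon 6: TGG Trp / TAT Tyr — nonsynonymous.
Codon 7: GTG Val / GTA Val — synonymous.
Codon 8: GTT Val / ATT Ile — nonsynonymous.
Codon 9: GTA Val / CGC Arg — nonsynonymous.
Codon 10: AAC Asn / AAC Asn — identical.
Nonsynonymous differences: 6 → different protein.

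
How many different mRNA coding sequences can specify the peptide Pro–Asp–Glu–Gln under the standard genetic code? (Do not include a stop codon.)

32

Pro: 4 codons.
Asp: 2 codons.
Glu: 2 codons.
Gln: 2 codons.
4 × 2 × 2 × 2 = 32.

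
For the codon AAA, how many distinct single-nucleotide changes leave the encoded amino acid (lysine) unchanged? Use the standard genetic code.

1

Position 1: none → 0 synonymous.
Position 2: none → 0 synonymous.
Position 3: AAG → 1 synonymous.
Total: 0 + 0 + 1 = 1.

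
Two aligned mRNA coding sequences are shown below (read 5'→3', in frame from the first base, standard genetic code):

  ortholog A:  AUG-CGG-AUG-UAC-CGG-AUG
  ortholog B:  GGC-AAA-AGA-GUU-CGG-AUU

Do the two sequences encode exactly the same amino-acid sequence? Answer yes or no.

no

Codon 1: AUG Met / GGC Gly — nonsynonymous.
Codon 2: CGG Arg / AAA Lys — nonsynonymous.
Codon 3: AUG Met / AGA Arg — nonsynonymous.
Codon 4: UAC Tyr / GUU Val — nonsynonymous.
Codon 5: CGG Arg / CGG Arg — identical.
Codon 6: AUG Met / AUU Ile — nonsynonymous.
Nonsynonymous differences: 5 → different protein.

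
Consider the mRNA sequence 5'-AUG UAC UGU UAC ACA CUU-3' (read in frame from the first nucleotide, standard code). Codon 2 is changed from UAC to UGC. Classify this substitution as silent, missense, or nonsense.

Position 5 falls in codon 2: UAC → Tyr.
After the substitution the codon is UGC → Cys.
Tyr ≠ Cys, so this is a missense mutation.

missense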